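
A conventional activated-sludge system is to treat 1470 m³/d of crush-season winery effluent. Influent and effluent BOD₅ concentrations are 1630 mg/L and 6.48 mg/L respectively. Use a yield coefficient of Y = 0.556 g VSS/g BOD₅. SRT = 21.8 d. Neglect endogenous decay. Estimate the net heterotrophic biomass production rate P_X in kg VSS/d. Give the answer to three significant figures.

P_X ≈ 1330 kg VSS/d

No decay correction is needed, so Y_obs = Y = 0.556.
Q·(S₀ − S) = 1470 × (1630 − 6.48) × 10⁻³ = 2387 kg/d removed.
P_X = Y_obs · Q(S₀ − S) = 0.5560 × 2387 = 1327 kg VSS/d.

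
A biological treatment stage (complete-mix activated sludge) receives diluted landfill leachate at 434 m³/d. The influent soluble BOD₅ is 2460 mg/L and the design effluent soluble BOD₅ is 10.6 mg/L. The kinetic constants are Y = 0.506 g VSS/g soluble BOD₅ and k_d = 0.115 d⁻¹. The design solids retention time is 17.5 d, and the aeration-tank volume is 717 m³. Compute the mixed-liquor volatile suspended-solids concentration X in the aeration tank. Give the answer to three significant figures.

X ≈ 4360 mg/L

From V·X·(1 + k_d·θ_c) = Y·Q·(S₀ − S)·θ_c: X = 0.506 × 434 × (2460 − 10.6) × 17.5 / [717 × (1 + 0.115 × 17.5)] = 4358 mg/L.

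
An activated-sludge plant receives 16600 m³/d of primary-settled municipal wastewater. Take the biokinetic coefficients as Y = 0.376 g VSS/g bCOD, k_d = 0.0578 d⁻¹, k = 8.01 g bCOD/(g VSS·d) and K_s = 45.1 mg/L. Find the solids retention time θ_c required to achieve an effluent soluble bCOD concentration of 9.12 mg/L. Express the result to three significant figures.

θ_c ≈ 2.23 d

From 1/θ_c = Y·k·S/(K_s + S) − k_d: Y·k·S/(K_s+S) = 0.376 × 8.01 × 9.12 / (45.1 + 9.12) = 0.5066 d⁻¹.
1/θ_c = 0.5066 − 0.0578 = 0.4488 d⁻¹, so θ_c = 2.228 d.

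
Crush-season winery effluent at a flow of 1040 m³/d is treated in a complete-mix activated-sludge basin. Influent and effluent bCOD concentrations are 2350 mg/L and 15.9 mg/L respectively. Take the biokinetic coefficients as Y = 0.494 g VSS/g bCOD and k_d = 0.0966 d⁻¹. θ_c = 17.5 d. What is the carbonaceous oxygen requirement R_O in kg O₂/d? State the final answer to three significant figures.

R_O ≈ 1790 kg O₂/d

Y_obs = Y / (1 + k_d θ_c) = 0.494 / (1 + 0.0966 × 17.5) = 0.494 / 2.691 = 0.1836.
ΔS = 2350 − 15.9 = 2334 mg/L, so the substrate removal rate is 1040 × 2334/1000 = 2427 kg bCOD/d.
Net sludge production P_X = 0.1836 × 2427 = 445.7 kg VSS/d.
Carbonaceous O₂ demand = substrate oxidised − cell-mass equivalent = 2427 − 1.42 × 445.7 = 1795 kg O₂/d.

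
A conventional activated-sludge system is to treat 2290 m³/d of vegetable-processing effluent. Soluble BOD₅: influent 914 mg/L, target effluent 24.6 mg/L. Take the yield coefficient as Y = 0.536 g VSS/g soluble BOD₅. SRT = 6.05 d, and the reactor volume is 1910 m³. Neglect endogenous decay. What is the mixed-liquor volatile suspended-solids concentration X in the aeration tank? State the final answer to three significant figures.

X ≈ 3460 mg/L

From V·X = Y·Q·(S₀ − S)·θ_c (decay neglected): X = 0.536 × 2290 × (914 − 24.6) × 6.05 / 1910 = 3458 mg/L.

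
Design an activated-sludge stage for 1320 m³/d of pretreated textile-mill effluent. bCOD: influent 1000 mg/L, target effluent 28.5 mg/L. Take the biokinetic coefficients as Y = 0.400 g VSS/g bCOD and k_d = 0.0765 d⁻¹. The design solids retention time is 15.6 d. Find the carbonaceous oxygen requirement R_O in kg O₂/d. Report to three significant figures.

The observed yield is Y_obs = Y/(1 + k_d·θ_c) = 0.400 / (1 + 0.0765 × 15.6) = 0.400 / 2.193 = 0.1824 g VSS per g bCOD removed.
ΔS = 1000 − 28.5 = 971.5 mg/L, so the substrate removal rate is 1320 × 971.5/1000 = 1282 kg bCOD/d.
Biomass synthesised: P_X = Y_obs × 1282 = 233.9 kg VSS/d.
R_O = Q·ΔS − 1.42 P_X = 1282 − 332.1 = 950.3 kg O₂/d.

R_O ≈ 950 kg O₂/d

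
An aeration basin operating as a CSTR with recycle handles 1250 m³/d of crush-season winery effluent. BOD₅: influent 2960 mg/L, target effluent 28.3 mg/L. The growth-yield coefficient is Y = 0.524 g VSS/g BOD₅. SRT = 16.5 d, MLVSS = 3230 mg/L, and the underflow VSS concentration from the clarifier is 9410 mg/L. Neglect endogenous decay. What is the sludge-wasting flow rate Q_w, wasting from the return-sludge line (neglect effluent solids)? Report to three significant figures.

Q_w ≈ 204 m³/d

Biomass mass balance (decay neglected): V·X = Y·Q·(S₀ − S)·θ_c, so V = 0.524 × 1250 × (2960 − 28.3) × 16.5 / 3230 = 9809 m³.
Q_w = (V·X)/(θ_c X_r) = 9809 × 3230 / (16.5 × 9410) = 204.1 m³/d.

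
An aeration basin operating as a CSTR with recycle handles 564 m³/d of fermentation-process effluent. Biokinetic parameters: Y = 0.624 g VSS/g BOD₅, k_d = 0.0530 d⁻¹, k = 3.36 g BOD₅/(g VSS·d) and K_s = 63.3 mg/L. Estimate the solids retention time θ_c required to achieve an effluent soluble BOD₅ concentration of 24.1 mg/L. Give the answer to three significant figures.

From 1/θ_c = Y·k·S/(K_s + S) − k_d: Y·k·S/(K_s+S) = 0.624 × 3.36 × 24.1 / (63.3 + 24.1) = 0.5781 d⁻¹.
θ_c = 1/(μ − k_d) = 1/(0.5781 − 0.0530) = 1/0.5251 = 1.904 d.

θ_c ≈ 1.90 d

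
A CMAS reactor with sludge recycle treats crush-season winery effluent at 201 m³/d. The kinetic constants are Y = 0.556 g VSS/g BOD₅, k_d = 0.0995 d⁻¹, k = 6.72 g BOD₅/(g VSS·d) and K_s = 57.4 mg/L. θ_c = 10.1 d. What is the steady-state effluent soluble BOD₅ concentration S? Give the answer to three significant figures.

S ≈ 3.22 mg/L

From the Monod/SRT balance for a CMAS, S = K_s·(1+k_d θ_c)/[θ_c·(Y k − k_d) − 1] = 57.4 × (1 + 0.0995 × 10.1) / [10.1 × (0.556 × 6.72 − 0.0995) − 1] = 115.1 / 35.73 = 3.221 mg/L.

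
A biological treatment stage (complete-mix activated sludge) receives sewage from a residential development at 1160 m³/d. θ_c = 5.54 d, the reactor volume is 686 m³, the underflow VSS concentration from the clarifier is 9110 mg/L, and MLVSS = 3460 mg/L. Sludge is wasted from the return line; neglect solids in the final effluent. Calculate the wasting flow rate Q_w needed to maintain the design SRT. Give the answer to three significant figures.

Q_w = (V·X)/(θ_c X_r) = 686.0 × 3460 / (5.54 × 9110) = 47.03 m³/d.

Q_w ≈ 47.0 m³/d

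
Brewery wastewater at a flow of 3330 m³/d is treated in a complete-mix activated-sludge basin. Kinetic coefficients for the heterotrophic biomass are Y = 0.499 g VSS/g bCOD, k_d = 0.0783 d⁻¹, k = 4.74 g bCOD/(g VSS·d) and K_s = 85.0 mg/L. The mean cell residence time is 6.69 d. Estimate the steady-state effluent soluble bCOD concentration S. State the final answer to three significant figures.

S ≈ 9.06 mg/L

Effluent substrate depends only on kinetics and SRT: S = K_s(1 + k_d θ_c) / [θ_c(Yk − k_d) − 1] = 85.0 × (1 + 0.0783 × 6.69) / [6.69 × (0.499 × 4.74 − 0.0783) − 1] = 129.5 / 14.30 = 9.058 mg/L.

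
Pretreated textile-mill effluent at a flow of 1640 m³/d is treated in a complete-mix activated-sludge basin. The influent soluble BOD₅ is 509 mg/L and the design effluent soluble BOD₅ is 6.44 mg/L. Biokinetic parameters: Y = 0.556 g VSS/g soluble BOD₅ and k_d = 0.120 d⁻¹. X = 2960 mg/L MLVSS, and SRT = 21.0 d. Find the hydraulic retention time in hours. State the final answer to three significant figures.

Rearranging the biomass balance for a CMAS with decay, V = Y·Q·ΔS·θ_c / [X·(1+k_d θ_c)] = 0.556 × 1640 × (509 − 6.44) × 21.0 / [2960 × (1 + 0.120 × 21.0)] = 9.62×10^6 / 10419 = 923.6 m³.
τ = V/Q = 923.6/1640 = 0.5632 d, or 13.52 h.

τ ≈ 13.5 h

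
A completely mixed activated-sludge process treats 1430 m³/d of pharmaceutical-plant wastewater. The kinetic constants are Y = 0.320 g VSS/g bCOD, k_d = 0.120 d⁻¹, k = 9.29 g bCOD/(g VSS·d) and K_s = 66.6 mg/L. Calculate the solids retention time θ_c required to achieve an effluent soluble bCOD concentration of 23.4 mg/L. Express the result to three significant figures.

Specific growth rate at S = 23.4 mg/L: μ = YkS/(K_s+S) = 0.320·9.29·23.4/(66.6+23.4) = 0.7729 d⁻¹.
θ_c = 1/(μ − k_d) = 1/(0.7729 − 0.120) = 1/0.6529 = 1.532 d.

θ_c ≈ 1.53 d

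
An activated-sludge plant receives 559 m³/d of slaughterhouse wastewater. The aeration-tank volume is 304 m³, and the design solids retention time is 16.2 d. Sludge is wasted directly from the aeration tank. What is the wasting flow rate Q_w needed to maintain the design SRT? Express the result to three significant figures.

Q_w ≈ 18.8 m³/d

With mixed-liquor wasting, θ_c = V/Q_w, so Q_w = V/θ_c = 304.0/16.2 = 18.77 m³/d.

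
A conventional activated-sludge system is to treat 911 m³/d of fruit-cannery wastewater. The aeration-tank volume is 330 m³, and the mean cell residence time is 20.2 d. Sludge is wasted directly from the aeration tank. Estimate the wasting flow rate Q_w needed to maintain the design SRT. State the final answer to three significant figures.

With mixed-liquor wasting, θ_c = V/Q_w, so Q_w = V/θ_c = 330.0/20.2 = 16.34 m³/d.

Q_w ≈ 16.3 m³/d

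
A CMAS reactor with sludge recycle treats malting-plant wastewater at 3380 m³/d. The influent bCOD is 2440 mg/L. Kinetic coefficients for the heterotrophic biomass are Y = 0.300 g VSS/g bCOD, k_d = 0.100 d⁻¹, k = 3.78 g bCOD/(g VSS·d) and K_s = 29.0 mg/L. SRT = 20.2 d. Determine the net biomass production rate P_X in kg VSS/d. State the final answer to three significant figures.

Effluent substrate depends only on kinetics and SRT: S = K_s(1 + k_d θ_c) / [θ_c(Yk − k_d) − 1] = 29.0 × (1 + 0.100 × 20.2) / [20.2 × (0.300 × 3.78 − 0.100) − 1] = 87.58 / 19.89 = 4.404 mg/L.
The observed yield is Y_obs = Y/(1 + k_d·θ_c) = 0.300 / (1 + 0.100 × 20.2) = 0.300 / 3.020 = 0.09934 g VSS per g bCOD removed.
Mass of bCOD removed per day: Q(S₀ − S) = 3380 × 2436 g/m³ = 8232 kg/d.
P_X = Y_obs · Q(S₀ − S) = 0.09934 × 8232 = 817.8 kg VSS/d.

P_X ≈ 818 kg VSS/d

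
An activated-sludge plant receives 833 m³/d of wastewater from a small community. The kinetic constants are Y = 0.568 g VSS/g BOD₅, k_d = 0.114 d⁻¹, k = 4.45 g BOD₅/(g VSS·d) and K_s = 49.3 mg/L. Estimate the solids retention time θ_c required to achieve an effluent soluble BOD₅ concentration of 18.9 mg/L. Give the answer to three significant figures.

θ_c ≈ 1.71 d

At the target effluent, Y k S/(K_s+S) = 0.568×4.45×18.9/68.20 = 0.7005 d⁻¹.
θ_c = 1/(μ − k_d) = 1/(0.7005 − 0.114) = 1/0.5865 = 1.705 d.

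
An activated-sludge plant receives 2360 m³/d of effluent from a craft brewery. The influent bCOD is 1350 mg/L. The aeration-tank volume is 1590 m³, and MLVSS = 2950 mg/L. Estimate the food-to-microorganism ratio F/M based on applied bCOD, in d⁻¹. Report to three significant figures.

Food-to-microorganism ratio F/M = Q S₀ / (V X) = 2360 × 1350 / (1590 × 2950) = 0.6792 d⁻¹.

F/M ≈ 0.679 d⁻¹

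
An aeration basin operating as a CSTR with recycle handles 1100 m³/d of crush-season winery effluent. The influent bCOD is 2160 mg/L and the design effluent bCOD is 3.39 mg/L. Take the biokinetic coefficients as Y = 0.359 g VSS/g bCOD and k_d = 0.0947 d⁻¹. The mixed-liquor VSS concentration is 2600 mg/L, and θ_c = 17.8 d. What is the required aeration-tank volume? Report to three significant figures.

Steady-state biomass mass balance: V·X·(1 + k_d·θ_c) = Y·Q·(S₀ − S)·θ_c, so V = 0.359 × 1100 × (2160 − 3.39) × 17.8 / [2600 × (1 + 0.0947 × 17.8)] = 1.52×10^7 / 6983 = 2171 m³.

V ≈ 2170 m³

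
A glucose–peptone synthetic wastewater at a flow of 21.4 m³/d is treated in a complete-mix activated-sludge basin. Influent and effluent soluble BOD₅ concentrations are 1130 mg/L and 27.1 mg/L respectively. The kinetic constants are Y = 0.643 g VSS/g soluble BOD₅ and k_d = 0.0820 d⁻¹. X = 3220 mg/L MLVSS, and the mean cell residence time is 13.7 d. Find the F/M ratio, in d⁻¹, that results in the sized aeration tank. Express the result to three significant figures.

F/M ≈ 0.247 d⁻¹

From the SRT design equation V = Y Q (S₀−S) θ_c / [X (1 + k_d θ_c)] = 0.643 × 21.4 × (1130 − 27.1) × 13.7 / [3220 × (1 + 0.0820 × 13.7)] = 2.08×10^5 / 6837 = 30.41 m³.
F/M = applied load / biomass = Q·S₀/(V·X) = 21.4 × 1130 / (30.41 × 3220) = 0.2470 d⁻¹.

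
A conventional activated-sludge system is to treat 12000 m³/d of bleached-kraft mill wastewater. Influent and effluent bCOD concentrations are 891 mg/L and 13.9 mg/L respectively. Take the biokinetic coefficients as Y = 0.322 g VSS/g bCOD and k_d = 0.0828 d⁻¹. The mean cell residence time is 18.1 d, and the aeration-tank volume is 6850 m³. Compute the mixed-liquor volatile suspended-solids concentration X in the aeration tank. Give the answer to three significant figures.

Solving the biomass balance for X: X = Y Q (S₀−S) θ_c / [V (1+k_d θ_c)] = 0.322 × 12000 × (891 − 13.9) × 18.1 / [6850 × (1 + 0.0828 × 18.1)] = 3584 mg/L.

X ≈ 3580 mg/L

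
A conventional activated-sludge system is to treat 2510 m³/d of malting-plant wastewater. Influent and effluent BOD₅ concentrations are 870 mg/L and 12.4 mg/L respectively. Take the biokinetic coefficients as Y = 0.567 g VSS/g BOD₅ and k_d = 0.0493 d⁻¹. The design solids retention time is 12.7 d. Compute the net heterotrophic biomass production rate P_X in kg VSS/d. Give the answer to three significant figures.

P_X ≈ 751 kg VSS/d

Correct the yield for decay: Y_obs = Y/(1 + k_d θ_c) = 0.567 / (1 + 0.0493 × 12.7) = 0.567 / 1.626 = 0.3487.
ΔS = 870 − 12.4 = 857.6 mg/L, so the substrate removal rate is 2510 × 857.6/1000 = 2153 kg BOD₅/d.
Net biomass production P_X = Y_obs × Q·(S₀ − S) = 0.3487 × 2153 = 750.6 kg VSS/d.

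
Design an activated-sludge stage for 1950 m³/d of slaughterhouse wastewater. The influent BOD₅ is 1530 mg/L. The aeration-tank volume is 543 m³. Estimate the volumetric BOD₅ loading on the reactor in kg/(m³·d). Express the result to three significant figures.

L_v ≈ 5.49 kg BOD₅/(m³·d)

Applied BOD₅ load per unit volume = Q·S₀/V = (1950 × 1530/1000)/543.0 = 5.494 kg BOD₅·m⁻³·d⁻¹.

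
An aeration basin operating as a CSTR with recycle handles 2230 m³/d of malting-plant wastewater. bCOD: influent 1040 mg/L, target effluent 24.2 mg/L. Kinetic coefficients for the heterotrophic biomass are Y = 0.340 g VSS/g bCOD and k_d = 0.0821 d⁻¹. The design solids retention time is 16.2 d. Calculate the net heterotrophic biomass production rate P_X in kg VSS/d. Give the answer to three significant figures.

The observed yield is Y_obs = Y/(1 + k_d·θ_c) = 0.340 / (1 + 0.0821 × 16.2) = 0.340 / 2.330 = 0.1459 g VSS per g bCOD removed.
ΔS = 1040 − 24.2 = 1016 mg/L, so the substrate removal rate is 2230 × 1016/1000 = 2265 kg bCOD/d.
Net biomass production P_X = Y_obs × Q·(S₀ − S) = 0.1459 × 2265 = 330.5 kg VSS/d.

P_X ≈ 331 kg VSS/d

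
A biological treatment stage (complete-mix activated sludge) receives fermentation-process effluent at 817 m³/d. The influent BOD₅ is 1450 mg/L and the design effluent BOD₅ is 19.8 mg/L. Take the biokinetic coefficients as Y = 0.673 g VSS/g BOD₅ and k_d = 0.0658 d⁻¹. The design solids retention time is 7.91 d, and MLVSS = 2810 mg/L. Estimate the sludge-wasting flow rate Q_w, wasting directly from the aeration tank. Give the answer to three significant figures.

Steady-state biomass mass balance: V·X·(1 + k_d·θ_c) = Y·Q·(S₀ − S)·θ_c, so V = 0.673 × 817 × (1450 − 19.8) × 7.91 / [2810 × (1 + 0.0658 × 7.91)] = 6.22×10^6 / 4273 = 1456 m³.
Wasting from the aeration tank: Q_w = V / θ_c = 1456 / 7.91 = 184.1 m³/d.

Q_w ≈ 184 m³/d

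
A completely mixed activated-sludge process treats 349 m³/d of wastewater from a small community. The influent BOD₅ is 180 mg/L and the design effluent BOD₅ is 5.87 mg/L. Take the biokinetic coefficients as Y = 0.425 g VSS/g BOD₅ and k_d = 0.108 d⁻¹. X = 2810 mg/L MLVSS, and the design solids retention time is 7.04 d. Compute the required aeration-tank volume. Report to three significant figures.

V ≈ 36.8 m³

From the SRT design equation V = Y Q (S₀−S) θ_c / [X (1 + k_d θ_c)] = 0.425 × 349 × (180 − 5.87) × 7.04 / [2810 × (1 + 0.108 × 7.04)] = 1.82×10^5 / 4946 = 36.76 m³.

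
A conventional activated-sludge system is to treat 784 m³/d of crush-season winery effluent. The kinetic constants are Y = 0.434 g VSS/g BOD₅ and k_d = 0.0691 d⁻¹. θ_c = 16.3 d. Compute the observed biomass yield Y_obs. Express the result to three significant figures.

Correct the yield for decay: Y_obs = Y/(1 + k_d θ_c) = 0.434 / (1 + 0.0691 × 16.3) = 0.434 / 2.126 = 0.2041.

Y_obs ≈ 0.204 g VSS/g BOD₅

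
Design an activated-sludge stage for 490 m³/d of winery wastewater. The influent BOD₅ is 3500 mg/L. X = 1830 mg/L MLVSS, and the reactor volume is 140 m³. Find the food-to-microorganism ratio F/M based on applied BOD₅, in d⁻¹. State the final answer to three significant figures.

F/M ≈ 6.69 d⁻¹

F/M = Q·S₀ / (V·X) = 490 × 3500 / (140.0 × 1830) = 6.694 g BOD₅·(g VSS·d)⁻¹.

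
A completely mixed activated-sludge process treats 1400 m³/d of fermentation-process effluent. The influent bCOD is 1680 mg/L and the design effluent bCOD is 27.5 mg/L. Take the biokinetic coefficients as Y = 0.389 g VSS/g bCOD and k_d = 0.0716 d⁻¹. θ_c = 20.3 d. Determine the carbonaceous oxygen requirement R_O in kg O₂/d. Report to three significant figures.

R_O ≈ 1790 kg O₂/d

Correct the yield for decay: Y_obs = Y/(1 + k_d θ_c) = 0.389 / (1 + 0.0716 × 20.3) = 0.389 / 2.453 = 0.1586.
Substrate removed = Q·(S₀ − S) = 1400 m³/d × (1680 − 27.5) g/m³ = 2.31×10^6 g/d = 2314 kg/d.
P_X = Y_obs·Q·(S₀ − S) = 0.1586 × 2314 = 366.8 kg VSS/d.
Carbonaceous O₂ demand = substrate oxidised − cell-mass equivalent = 2314 − 1.42 × 366.8 = 1793 kg O₂/d.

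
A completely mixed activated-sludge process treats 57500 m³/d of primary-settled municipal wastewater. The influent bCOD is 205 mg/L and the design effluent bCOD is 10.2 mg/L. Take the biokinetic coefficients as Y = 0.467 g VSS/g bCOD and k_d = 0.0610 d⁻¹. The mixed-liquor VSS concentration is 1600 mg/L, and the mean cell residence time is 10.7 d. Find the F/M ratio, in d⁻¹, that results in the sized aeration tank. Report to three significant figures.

F/M ≈ 0.348 d⁻¹

Steady-state biomass mass balance: V·X·(1 + k_d·θ_c) = Y·Q·(S₀ − S)·θ_c, so V = 0.467 × 57500 × (205 − 10.2) × 10.7 / [1600 × (1 + 0.0610 × 10.7)] = 5.6×10^7 / 2644 = 21166 m³.
F/M = applied load / biomass = Q·S₀/(V·X) = 57500 × 205 / (21166 × 1600) = 0.3481 d⁻¹.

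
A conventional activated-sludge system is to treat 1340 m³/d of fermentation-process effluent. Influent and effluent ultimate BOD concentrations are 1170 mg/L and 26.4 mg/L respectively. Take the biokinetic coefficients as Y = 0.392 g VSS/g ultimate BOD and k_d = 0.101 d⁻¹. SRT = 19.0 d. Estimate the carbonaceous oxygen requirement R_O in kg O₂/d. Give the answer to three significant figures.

Observed yield with endogenous decay: Y_obs = Y / (1 + k_d·θ_c) = 0.392 / (1 + 0.101 × 19.0) = 0.392 / 2.919 = 0.1343 g VSS/g ultimate BOD.
ΔS = 1170 − 26.4 = 1144 mg/L, so the substrate removal rate is 1340 × 1144/1000 = 1532 kg ultimate BOD/d.
Net sludge production P_X = 0.1343 × 1532 = 205.8 kg VSS/d.
R_O = Q·(S₀ − S) − 1.42·P_X = 1532 − 1.42 × 205.8 = 1240 kg O₂/d.

R_O ≈ 1240 kg O₂/d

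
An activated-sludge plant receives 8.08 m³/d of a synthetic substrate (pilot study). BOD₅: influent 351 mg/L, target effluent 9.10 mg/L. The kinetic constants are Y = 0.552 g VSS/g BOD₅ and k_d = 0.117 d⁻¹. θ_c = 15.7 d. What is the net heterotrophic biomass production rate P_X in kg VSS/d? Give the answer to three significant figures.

P_X ≈ 0.538 kg VSS/d

The observed yield is Y_obs = Y/(1 + k_d·θ_c) = 0.552 / (1 + 0.117 × 15.7) = 0.552 / 2.837 = 0.1946 g VSS per g BOD₅ removed.
Q·(S₀ − S) = 8.08 × (351 − 9.10) × 10⁻³ = 2.763 kg/d removed.
So the net sludge growth is P_X = 0.1946 × 2.763 = 0.5375 kg VSS/d.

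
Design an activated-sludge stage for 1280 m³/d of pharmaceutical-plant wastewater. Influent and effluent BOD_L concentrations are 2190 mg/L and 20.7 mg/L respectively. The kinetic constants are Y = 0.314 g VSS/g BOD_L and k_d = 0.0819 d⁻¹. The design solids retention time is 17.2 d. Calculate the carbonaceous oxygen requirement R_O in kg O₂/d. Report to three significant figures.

The observed yield is Y_obs = Y/(1 + k_d·θ_c) = 0.314 / (1 + 0.0819 × 17.2) = 0.314 / 2.409 = 0.1304 g VSS per g BOD_L removed.
ΔS = 2190 − 20.7 = 2169 mg/L, so the substrate removal rate is 1280 × 2169/1000 = 2777 kg BOD_L/d.
Biomass synthesised: P_X = Y_obs × 2777 = 362.0 kg VSS/d.
Carbonaceous O₂ demand = substrate oxidised − cell-mass equivalent = 2777 − 1.42 × 362.0 = 2263 kg O₂/d.

R_O ≈ 2260 kg O₂/d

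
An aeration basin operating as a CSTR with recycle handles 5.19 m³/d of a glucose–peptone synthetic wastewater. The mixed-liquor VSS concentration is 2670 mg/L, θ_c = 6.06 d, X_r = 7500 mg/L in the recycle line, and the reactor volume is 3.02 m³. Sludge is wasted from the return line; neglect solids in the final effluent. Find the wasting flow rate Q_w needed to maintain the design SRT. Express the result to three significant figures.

Q_w = (V·X)/(θ_c X_r) = 3.020 × 2670 / (6.06 × 7500) = 0.1774 m³/d.

Q_w ≈ 0.177 m³/d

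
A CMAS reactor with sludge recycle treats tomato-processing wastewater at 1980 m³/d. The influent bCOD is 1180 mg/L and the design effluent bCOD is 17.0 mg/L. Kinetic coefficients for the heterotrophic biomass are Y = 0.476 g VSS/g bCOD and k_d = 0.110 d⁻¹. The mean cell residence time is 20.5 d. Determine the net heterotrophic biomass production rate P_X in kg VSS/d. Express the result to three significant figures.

P_X ≈ 337 kg VSS/d

The observed yield is Y_obs = Y/(1 + k_d·θ_c) = 0.476 / (1 + 0.110 × 20.5) = 0.476 / 3.255 = 0.1462 g VSS per g bCOD removed.
Substrate removed = Q·(S₀ − S) = 1980 m³/d × (1180 − 17.0) g/m³ = 2.3×10^6 g/d = 2303 kg/d.
Biomass produced: P_X = Y_obs·Q·ΔS = 0.1462 × 2303 ≈ 336.7 kg VSS/d.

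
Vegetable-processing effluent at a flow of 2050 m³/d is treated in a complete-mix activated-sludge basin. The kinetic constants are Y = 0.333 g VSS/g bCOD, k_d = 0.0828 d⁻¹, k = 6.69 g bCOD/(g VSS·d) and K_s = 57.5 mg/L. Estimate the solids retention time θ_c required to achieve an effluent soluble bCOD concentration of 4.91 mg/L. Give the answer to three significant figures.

θ_c ≈ 10.8 d

At the target effluent, Y k S/(K_s+S) = 0.333×6.69×4.91/62.41 = 0.1753 d⁻¹.
θ_c = 1/(μ − k_d) = 1/(0.1753 − 0.0828) = 1/0.09247 = 10.81 d.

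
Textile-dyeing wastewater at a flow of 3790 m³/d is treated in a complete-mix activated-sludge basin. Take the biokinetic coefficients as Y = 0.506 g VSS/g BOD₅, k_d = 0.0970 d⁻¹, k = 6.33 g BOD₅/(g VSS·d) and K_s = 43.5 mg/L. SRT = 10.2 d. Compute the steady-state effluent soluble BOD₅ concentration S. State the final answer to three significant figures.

S ≈ 2.82 mg/L

From the Monod/SRT balance for a CMAS, S = K_s·(1+k_d θ_c)/[θ_c·(Y k − k_d) − 1] = 43.5 × (1 + 0.0970 × 10.2) / [10.2 × (0.506 × 6.33 − 0.0970) − 1] = 86.54 / 30.68 = 2.821 mg/L.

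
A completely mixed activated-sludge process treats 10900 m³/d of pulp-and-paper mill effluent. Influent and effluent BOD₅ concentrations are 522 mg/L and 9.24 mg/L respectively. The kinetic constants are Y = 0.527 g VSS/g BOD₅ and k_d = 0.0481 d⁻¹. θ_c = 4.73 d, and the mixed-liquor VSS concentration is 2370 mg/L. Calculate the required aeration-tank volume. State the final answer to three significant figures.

V ≈ 4790 m³

From the SRT design equation V = Y Q (S₀−S) θ_c / [X (1 + k_d θ_c)] = 0.527 × 10900 × (522 − 9.24) × 4.73 / [2370 × (1 + 0.0481 × 4.73)] = 1.39×10^7 / 2909 = 4789 m³.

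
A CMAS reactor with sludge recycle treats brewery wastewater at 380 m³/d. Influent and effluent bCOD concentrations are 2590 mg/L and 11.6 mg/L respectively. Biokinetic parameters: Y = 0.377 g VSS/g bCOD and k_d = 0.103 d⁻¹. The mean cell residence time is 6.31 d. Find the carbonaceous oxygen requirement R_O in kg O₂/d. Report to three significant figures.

Y_obs = Y / (1 + k_d θ_c) = 0.377 / (1 + 0.103 × 6.31) = 0.377 / 1.650 = 0.2285.
Substrate removed = Q·(S₀ − S) = 380 m³/d × (2590 − 11.6) g/m³ = 9.8×10^5 g/d = 979.8 kg/d.
Biomass synthesised: P_X = Y_obs × 979.8 = 223.9 kg VSS/d.
R_O = Q·(S₀ − S) − 1.42·P_X = 979.8 − 1.42 × 223.9 = 661.9 kg O₂/d.

R_O ≈ 662 kg O₂/d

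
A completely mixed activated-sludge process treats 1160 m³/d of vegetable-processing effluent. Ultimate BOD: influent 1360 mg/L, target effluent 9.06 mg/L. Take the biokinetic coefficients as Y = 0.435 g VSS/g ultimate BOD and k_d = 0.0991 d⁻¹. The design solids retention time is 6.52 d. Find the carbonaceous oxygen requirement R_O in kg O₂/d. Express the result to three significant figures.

The observed yield is Y_obs = Y/(1 + k_d·θ_c) = 0.435 / (1 + 0.0991 × 6.52) = 0.435 / 1.646 = 0.2643 g VSS per g ultimate BOD removed.
Mass of ultimate BOD removed per day: Q(S₀ − S) = 1160 × 1351 g/m³ = 1567 kg/d.
Net sludge production P_X = 0.2643 × 1567 = 414.1 kg VSS/d.
R_O = Q·ΔS − 1.42 P_X = 1567 − 588.0 = 979.1 kg O₂/d.

R_O ≈ 979 kg O₂/d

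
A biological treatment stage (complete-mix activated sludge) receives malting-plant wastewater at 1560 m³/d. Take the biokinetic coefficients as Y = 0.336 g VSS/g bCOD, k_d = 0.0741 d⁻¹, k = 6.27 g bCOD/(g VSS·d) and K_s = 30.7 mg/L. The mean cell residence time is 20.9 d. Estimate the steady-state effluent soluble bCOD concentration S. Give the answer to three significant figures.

For a completely mixed reactor with recycle the Lawrence–McCarty relation gives S = K_s·(1 + k_d·θ_c) / [θ_c·(Y·k − k_d) − 1] = 30.7 × (1 + 0.0741 × 20.9) / [20.9 × (0.336 × 6.27 − 0.0741) − 1] = 78.24 / 41.48 = 1.886 mg/L.

S ≈ 1.89 mg/L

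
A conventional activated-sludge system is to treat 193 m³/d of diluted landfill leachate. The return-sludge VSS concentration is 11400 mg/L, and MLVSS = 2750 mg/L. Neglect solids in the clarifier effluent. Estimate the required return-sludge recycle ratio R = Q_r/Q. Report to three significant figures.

R ≈ 0.318

Solids balance on the clarifier gives (1+R)X = R·X_r, so R = X/(X_r − X) = 2750 / (11400 − 2750) = 0.3179.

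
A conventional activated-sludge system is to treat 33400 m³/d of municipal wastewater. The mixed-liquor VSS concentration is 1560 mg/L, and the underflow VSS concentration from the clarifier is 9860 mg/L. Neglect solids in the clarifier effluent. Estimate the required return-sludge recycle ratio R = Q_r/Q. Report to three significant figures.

Mass balance around the secondary clarifier (neglecting effluent solids): R = X / (X_r − X) = 1560 / (9860 − 1560) = 0.1880.

R ≈ 0.188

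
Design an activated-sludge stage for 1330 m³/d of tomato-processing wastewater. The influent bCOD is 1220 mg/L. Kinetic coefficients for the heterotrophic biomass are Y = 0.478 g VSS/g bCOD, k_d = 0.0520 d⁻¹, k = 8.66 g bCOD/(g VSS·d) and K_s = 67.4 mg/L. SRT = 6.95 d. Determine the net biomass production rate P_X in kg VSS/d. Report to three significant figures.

P_X ≈ 568 kg VSS/d

For a completely mixed reactor with recycle the Lawrence–McCarty relation gives S = K_s·(1 + k_d·θ_c) / [θ_c·(Y·k − k_d) − 1] = 67.4 × (1 + 0.0520 × 6.95) / [6.95 × (0.478 × 8.66 − 0.0520) − 1] = 91.76 / 27.41 = 3.348 mg/L.
Correct the yield for decay: Y_obs = Y/(1 + k_d θ_c) = 0.478 / (1 + 0.0520 × 6.95) = 0.478 / 1.361 = 0.3511.
Q·(S₀ − S) = 1330 × (1220 − 3.35) × 10⁻³ = 1618 kg/d removed.
Biomass produced: P_X = Y_obs·Q·ΔS = 0.3511 × 1618 ≈ 568.1 kg VSS/d.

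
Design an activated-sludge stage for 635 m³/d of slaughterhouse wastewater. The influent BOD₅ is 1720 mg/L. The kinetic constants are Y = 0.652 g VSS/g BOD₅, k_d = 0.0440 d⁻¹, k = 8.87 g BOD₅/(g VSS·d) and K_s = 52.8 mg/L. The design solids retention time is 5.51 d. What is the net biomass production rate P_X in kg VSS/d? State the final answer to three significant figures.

P_X ≈ 572 kg VSS/d

From the Monod/SRT balance for a CMAS, S = K_s·(1+k_d θ_c)/[θ_c·(Y k − k_d) − 1] = 52.8 × (1 + 0.0440 × 5.51) / [5.51 × (0.652 × 8.87 − 0.0440) − 1] = 65.60 / 30.62 = 2.142 mg/L.
Correct the yield for decay: Y_obs = Y/(1 + k_d θ_c) = 0.652 / (1 + 0.0440 × 5.51) = 0.652 / 1.242 = 0.5248.
Mass of BOD₅ removed per day: Q(S₀ − S) = 635 × 1718 g/m³ = 1091 kg/d.
Net biomass production P_X = Y_obs × Q·(S₀ − S) = 0.5248 × 1091 = 572.4 kg VSS/d.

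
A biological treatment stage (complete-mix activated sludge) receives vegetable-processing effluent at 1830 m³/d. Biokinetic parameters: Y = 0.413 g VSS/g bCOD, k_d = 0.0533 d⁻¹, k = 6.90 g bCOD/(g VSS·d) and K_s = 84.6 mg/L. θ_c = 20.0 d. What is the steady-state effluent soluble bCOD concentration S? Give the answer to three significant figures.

S ≈ 3.18 mg/L

From the Monod/SRT balance for a CMAS, S = K_s·(1+k_d θ_c)/[θ_c·(Y k − k_d) − 1] = 84.6 × (1 + 0.0533 × 20.0) / [20.0 × (0.413 × 6.90 − 0.0533) − 1] = 174.8 / 54.93 = 3.182 mg/L.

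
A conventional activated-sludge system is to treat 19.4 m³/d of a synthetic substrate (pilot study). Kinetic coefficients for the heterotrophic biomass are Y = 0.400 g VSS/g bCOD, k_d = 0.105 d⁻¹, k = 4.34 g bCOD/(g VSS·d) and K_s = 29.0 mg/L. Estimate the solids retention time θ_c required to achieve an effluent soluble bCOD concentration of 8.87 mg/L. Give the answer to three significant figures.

From 1/θ_c = Y·k·S/(K_s + S) − k_d: Y·k·S/(K_s+S) = 0.400 × 4.34 × 8.87 / (29.0 + 8.87) = 0.4066 d⁻¹.
Then 1/θ_c = μ − k_d = 0.4066 − 0.105 = 0.3016 d⁻¹, giving θ_c = 3.316 d.

θ_c ≈ 3.32 d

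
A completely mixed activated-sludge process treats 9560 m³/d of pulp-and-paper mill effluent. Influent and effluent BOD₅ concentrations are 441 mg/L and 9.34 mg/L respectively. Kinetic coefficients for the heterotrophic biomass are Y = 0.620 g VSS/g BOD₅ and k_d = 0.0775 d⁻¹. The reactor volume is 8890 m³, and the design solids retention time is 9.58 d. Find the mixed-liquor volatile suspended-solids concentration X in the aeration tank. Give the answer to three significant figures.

X ≈ 1580 mg/L

Solving the biomass balance for X: X = Y Q (S₀−S) θ_c / [V (1+k_d θ_c)] = 0.620 × 9560 × (441 − 9.34) × 9.58 / [8890 × (1 + 0.0775 × 9.58)] = 1582 mg/L.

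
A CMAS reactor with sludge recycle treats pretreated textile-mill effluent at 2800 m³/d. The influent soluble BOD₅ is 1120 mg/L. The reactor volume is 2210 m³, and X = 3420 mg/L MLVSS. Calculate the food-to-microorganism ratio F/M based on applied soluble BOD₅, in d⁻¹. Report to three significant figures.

Food-to-microorganism ratio F/M = Q S₀ / (V X) = 2800 × 1120 / (2210 × 3420) = 0.4149 d⁻¹.

F/M ≈ 0.415 d⁻¹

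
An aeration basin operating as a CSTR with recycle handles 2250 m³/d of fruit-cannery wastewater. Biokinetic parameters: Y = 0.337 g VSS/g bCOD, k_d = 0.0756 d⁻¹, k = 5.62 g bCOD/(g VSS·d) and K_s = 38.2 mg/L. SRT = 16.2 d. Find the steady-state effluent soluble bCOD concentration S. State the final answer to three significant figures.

For a completely mixed reactor with recycle the Lawrence–McCarty relation gives S = K_s·(1 + k_d·θ_c) / [θ_c·(Y·k − k_d) − 1] = 38.2 × (1 + 0.0756 × 16.2) / [16.2 × (0.337 × 5.62 − 0.0756) − 1] = 84.98 / 28.46 = 2.986 mg/L.

S ≈ 2.99 mg/L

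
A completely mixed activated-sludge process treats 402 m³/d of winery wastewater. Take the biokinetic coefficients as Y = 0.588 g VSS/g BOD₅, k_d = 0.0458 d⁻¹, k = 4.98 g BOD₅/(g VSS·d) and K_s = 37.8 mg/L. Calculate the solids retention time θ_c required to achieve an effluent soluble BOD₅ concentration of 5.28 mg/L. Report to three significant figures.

θ_c ≈ 3.19 d

From 1/θ_c = Y·k·S/(K_s + S) − k_d: Y·k·S/(K_s+S) = 0.588 × 4.98 × 5.28 / (37.8 + 5.28) = 0.3589 d⁻¹.
1/θ_c = 0.3589 − 0.0458 = 0.3131 d⁻¹, so θ_c = 3.194 d.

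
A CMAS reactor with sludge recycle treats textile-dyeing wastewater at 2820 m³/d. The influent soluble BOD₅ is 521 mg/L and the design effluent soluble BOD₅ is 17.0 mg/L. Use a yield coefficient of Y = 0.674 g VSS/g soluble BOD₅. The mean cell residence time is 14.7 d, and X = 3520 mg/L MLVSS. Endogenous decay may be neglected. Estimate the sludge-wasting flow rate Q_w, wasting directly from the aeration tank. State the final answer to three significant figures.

Q_w ≈ 272 m³/d

With k_d = 0 the design equation reduces to V = Y Q (S₀−S) θ_c / X = 0.674 × 2820 × (521 − 17.0) × 14.7 / 3520 = 4000 m³.
With mixed-liquor wasting, θ_c = V/Q_w, so Q_w = V/θ_c = 4000/14.7 = 272.1 m³/d.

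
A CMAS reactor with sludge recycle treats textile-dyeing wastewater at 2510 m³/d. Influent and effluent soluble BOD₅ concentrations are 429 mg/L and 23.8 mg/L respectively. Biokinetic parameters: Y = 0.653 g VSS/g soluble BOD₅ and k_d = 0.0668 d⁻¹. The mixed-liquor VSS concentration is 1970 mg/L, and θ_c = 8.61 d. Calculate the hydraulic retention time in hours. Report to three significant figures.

Steady-state biomass mass balance: V·X·(1 + k_d·θ_c) = Y·Q·(S₀ − S)·θ_c, so V = 0.653 × 2510 × (429 − 23.8) × 8.61 / [1970 × (1 + 0.0668 × 8.61)] = 5.72×10^6 / 3103 = 1843 m³.
Hydraulic retention time τ = V/Q = 1843 / 2510 = 0.7342 d = 17.62 h.

τ ≈ 17.6 h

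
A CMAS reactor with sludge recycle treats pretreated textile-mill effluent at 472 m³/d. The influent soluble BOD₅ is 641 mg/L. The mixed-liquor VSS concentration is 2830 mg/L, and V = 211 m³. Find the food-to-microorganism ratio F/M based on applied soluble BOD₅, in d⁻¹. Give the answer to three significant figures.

F/M ≈ 0.507 d⁻¹

Food-to-microorganism ratio F/M = Q S₀ / (V X) = 472 × 641 / (211.0 × 2830) = 0.5067 d⁻¹.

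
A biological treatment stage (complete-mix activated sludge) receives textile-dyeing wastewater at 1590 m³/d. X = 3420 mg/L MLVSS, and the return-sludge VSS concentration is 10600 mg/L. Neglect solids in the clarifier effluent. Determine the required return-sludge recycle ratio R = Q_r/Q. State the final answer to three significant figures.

R ≈ 0.476

R = Q_r/Q = X/(X_r − X) = 3420 / (10600 − 3420) = 0.4763.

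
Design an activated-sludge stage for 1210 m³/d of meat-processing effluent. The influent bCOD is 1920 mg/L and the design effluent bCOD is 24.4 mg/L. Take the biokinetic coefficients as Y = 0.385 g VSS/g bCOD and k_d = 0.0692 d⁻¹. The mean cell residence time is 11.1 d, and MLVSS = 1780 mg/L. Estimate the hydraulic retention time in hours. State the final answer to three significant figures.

From the SRT design equation V = Y Q (S₀−S) θ_c / [X (1 + k_d θ_c)] = 0.385 × 1210 × (1920 − 24.4) × 11.1 / [1780 × (1 + 0.0692 × 11.1)] = 9.8×10^6 / 3147 = 3114 m³.
τ = V/Q = 3114/1210 = 2.574 d, or 61.77 h.

τ ≈ 61.8 h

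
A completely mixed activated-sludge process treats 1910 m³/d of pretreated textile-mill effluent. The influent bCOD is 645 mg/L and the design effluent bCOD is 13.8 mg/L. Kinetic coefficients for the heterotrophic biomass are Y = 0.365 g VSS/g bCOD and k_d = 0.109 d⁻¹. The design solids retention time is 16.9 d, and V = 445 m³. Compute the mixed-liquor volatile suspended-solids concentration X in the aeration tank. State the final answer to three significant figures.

X ≈ 5880 mg/L

From V·X·(1 + k_d·θ_c) = Y·Q·(S₀ − S)·θ_c: X = 0.365 × 1910 × (645 − 13.8) × 16.9 / [445 × (1 + 0.109 × 16.9)] = 5880 mg/L.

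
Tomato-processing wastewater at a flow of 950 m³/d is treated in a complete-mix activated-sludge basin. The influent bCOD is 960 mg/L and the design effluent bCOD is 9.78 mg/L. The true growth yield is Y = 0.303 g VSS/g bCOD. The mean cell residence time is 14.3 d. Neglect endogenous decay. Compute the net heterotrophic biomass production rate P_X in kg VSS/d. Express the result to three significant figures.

P_X ≈ 274 kg VSS/d

Since k_d ≈ 0, Y_obs = Y = 0.303 g VSS/g bCOD.
Substrate removed = Q·(S₀ − S) = 950 m³/d × (960 − 9.78) g/m³ = 9.03×10^5 g/d = 902.7 kg/d.
P_X = Y_obs · Q(S₀ − S) = 0.3030 × 902.7 = 273.5 kg VSS/d.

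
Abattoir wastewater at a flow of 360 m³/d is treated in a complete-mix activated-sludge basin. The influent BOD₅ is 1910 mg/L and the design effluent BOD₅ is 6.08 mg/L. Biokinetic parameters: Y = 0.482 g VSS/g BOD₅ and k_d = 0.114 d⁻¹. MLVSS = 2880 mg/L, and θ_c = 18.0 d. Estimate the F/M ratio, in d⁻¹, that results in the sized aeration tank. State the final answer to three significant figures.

Steady-state biomass mass balance: V·X·(1 + k_d·θ_c) = Y·Q·(S₀ − S)·θ_c, so V = 0.482 × 360 × (1910 − 6.08) × 18.0 / [2880 × (1 + 0.114 × 18.0)] = 5.95×10^6 / 8790 = 676.5 m³.
F/M = applied load / biomass = Q·S₀/(V·X) = 360 × 1910 / (676.5 × 2880) = 0.3529 d⁻¹.

F/M ≈ 0.353 d⁻¹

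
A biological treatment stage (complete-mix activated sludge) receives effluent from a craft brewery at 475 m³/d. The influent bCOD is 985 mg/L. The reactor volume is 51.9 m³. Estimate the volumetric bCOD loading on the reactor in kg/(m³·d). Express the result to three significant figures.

L_v ≈ 9.01 kg bCOD/(m³·d)

Applied bCOD load per unit volume = Q·S₀/V = (475 × 985/1000)/51.90 = 9.015 kg bCOD·m⁻³·d⁻¹.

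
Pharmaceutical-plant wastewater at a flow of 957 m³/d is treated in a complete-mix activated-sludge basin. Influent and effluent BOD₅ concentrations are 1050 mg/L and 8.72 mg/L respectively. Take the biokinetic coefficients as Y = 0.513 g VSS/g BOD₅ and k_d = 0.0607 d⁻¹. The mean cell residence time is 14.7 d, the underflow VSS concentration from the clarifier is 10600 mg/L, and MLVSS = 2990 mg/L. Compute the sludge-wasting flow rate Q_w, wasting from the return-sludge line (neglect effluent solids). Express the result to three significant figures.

Q_w ≈ 25.5 m³/d

Rearranging the biomass balance for a CMAS with decay, V = Y·Q·ΔS·θ_c / [X·(1+k_d θ_c)] = 0.513 × 957 × (1050 − 8.72) × 14.7 / [2990 × (1 + 0.0607 × 14.7)] = 7.51×10^6 / 5658 = 1328 m³.
Wasting from the return line (neglecting effluent solids): Q_w = V·X / (θ_c·X_r) = 1328 × 2990 / (14.7 × 10600) = 25.49 m³/d.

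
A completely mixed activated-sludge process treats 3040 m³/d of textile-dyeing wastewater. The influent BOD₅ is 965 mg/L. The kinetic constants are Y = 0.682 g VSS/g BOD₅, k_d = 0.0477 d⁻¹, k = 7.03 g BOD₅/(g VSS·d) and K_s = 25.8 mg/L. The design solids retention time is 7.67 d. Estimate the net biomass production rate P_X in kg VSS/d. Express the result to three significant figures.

From the Monod/SRT balance for a CMAS, S = K_s·(1+k_d θ_c)/[θ_c·(Y k − k_d) − 1] = 25.8 × (1 + 0.0477 × 7.67) / [7.67 × (0.682 × 7.03 − 0.0477) − 1] = 35.24 / 35.41 = 0.9952 mg/L.
Correct the yield for decay: Y_obs = Y/(1 + k_d θ_c) = 0.682 / (1 + 0.0477 × 7.67) = 0.682 / 1.366 = 0.4993.
Mass of BOD₅ removed per day: Q(S₀ − S) = 3040 × 964.0 g/m³ = 2931 kg/d.
Biomass produced: P_X = Y_obs·Q·ΔS = 0.4993 × 2931 ≈ 1463 kg VSS/d.

P_X ≈ 1460 kg VSS/d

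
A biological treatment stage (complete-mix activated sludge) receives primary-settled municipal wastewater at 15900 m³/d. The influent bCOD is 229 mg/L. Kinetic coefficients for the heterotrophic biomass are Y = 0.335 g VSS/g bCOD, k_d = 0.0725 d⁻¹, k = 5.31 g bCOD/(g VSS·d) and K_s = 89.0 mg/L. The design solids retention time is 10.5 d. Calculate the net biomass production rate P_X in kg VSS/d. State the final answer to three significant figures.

For a completely mixed reactor with recycle the Lawrence–McCarty relation gives S = K_s·(1 + k_d·θ_c) / [θ_c·(Y·k − k_d) − 1] = 89.0 × (1 + 0.0725 × 10.5) / [10.5 × (0.335 × 5.31 − 0.0725) − 1] = 156.8 / 16.92 = 9.266 mg/L.
Correct the yield for decay: Y_obs = Y/(1 + k_d θ_c) = 0.335 / (1 + 0.0725 × 10.5) = 0.335 / 1.761 = 0.1902.
Substrate removed = Q·(S₀ − S) = 15900 m³/d × (229 − 9.27) g/m³ = 3.49×10^6 g/d = 3494 kg/d.
Biomass produced: P_X = Y_obs·Q·ΔS = 0.1902 × 3494 ≈ 664.5 kg VSS/d.

P_X ≈ 665 kg VSS/d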